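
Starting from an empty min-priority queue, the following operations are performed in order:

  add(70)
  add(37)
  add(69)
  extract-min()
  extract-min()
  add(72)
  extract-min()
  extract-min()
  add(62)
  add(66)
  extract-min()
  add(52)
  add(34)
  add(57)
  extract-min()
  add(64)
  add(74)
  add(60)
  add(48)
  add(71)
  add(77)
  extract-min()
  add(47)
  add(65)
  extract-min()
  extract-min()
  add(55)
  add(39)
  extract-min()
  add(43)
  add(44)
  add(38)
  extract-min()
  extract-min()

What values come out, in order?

37, 69, 70, 72, 62, 34, 48, 47, 52, 39, 38, 43

insert 70 → {70}
insert 37 → {37, 70}
insert 69 → {37, 69, 70}
extract-min → 37; now {69, 70}
extract-min → 69; now {70}
insert 72 → {70, 72}
extract-min → 70; now {72}
extract-min → 72; now {}
insert 62 → {62}
insert 66 → {62, 66}
extract-min → 62; now {66}
insert 52 → {52, 66}
insert 34 → {34, 52, 66}
insert 57 → {34, 52, 57, 66}
extract-min → 34; now {52, 57, 66}
insert 64 → {52, 57, 64, 66}
insert 74 → {52, 57, 64, 66, 74}
insert 60 → {52, 57, 60, 64, 66, 74}
insert 48 → {48, 52, 57, 60, 64, 66, 74}
insert 71 → {48, 52, 57, 60, 64, 66, 71, 74}
insert 77 → {48, 52, 57, 60, 64, 66, 71, 74, 77}
extract-min → 48; now {52, 57, 60, 64, 66, 71, 74, 77}
insert 47 → {47, 52, 57, 60, 64, 66, 71, 74, 77}
insert 65 → {47, 52, 57, 60, 64, 65, 66, 71, 74, 77}
extract-min → 47; now {52, 57, 60, 64, 65, 66, 71, 74, 77}
extract-min → 52; now {57, 60, 64, 65, 66, 71, 74, 77}
insert 55 → {55, 57, 60, 64, 65, 66, 71, 74, 77}
insert 39 → {39, 55, 57, 60, 64, 65, 66, 71, 74, 77}
extract-min → 39; now {55, 57, 60, 64, 65, 66, 71, 74, 77}
insert 43 → {43, 55, 57, 60, 64, 65, 66, 71, 74, 77}
insert 44 → {43, 44, 55, 57, 60, 64, 65, 66, 71, 74, 77}
insert 38 → {38, 43, 44, 55, 57, 60, 64, 65, 66, 71, 74, 77}
extract-min → 38; now {43, 44, 55, 57, 60, 64, 65, 66, 71, 74, 77}
extract-min → 43; now {44, 55, 57, 60, 64, 65, 66, 71, 74, 77}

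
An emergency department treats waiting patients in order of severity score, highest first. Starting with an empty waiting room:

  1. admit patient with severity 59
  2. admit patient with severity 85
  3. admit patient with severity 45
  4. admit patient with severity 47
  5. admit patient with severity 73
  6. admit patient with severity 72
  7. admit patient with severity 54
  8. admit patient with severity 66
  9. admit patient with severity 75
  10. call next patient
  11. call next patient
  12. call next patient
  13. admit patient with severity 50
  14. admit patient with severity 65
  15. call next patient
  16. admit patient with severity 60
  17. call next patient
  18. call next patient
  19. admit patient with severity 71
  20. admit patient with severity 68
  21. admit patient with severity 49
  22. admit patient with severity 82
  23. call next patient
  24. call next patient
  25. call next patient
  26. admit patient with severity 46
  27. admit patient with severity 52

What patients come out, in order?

85, 75, 73, 72, 66, 65, 82, 71, 68

insert 59 → {59}
insert 85 → {85, 59}
insert 45 → {85, 59, 45}
insert 47 → {85, 59, 47, 45}
insert 73 → {85, 73, 59, 47, 45}
insert 72 → {85, 73, 72, 59, 47, 45}
insert 54 → {85, 73, 72, 59, 54, 47, 45}
insert 66 → {85, 73, 72, 66, 59, 54, 47, 45}
insert 75 → {85, 75, 73, 72, 66, 59, 54, 47, 45}
call next patient → 85; now {75, 73, 72, 66, 59, 54, 47, 45}
call next patient → 75; now {73, 72, 66, 59, 54, 47, 45}
call next patient → 73; now {72, 66, 59, 54, 47, 45}
insert 50 → {72, 66, 59, 54, 50, 47, 45}
insert 65 → {72, 66, 65, 59, 54, 50, 47, 45}
call next patient → 72; now {66, 65, 59, 54, 50, 47, 45}
insert 60 → {66, 65, 60, 59, 54, 50, 47, 45}
call next patient → 66; now {65, 60, 59, 54, 50, 47, 45}
call next patient → 65; now {60, 59, 54, 50, 47, 45}
insert 71 → {71, 60, 59, 54, 50, 47, 45}
insert 68 → {71, 68, 60, 59, 54, 50, 47, 45}
insert 49 → {71, 68, 60, 59, 54, 50, 49, 47, 45}
insert 82 → {82, 71, 68, 60, 59, 54, 50, 49, 47, 45}
call next patient → 82; now {71, 68, 60, 59, 54, 50, 49, 47, 45}
call next patient → 71; now {68, 60, 59, 54, 50, 49, 47, 45}
call next patient → 68; now {60, 59, 54, 50, 49, 47, 45}
insert 46 → {60, 59, 54, 50, 49, 47, 46, 45}
insert 52 → {60, 59, 54, 52, 50, 49, 47, 46, 45}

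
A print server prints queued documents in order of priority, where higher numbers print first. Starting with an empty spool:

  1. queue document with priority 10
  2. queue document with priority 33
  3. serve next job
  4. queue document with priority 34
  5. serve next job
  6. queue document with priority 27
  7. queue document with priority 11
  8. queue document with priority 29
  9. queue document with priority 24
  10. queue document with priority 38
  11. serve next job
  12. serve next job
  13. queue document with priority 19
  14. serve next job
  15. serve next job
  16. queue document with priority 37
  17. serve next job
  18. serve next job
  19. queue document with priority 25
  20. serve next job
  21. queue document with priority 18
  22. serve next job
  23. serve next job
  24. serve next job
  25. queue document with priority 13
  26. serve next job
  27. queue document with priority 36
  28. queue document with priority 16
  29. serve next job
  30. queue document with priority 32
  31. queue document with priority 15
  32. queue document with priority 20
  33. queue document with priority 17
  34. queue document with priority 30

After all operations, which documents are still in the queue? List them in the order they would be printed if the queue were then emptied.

insert 10 → {10}
insert 33 → {33, 10}
serve next job → 33; now {10}
insert 34 → {34, 10}
serve next job → 34; now {10}
insert 27 → {27, 10}
insert 11 → {27, 11, 10}
insert 29 → {29, 27, 11, 10}
insert 24 → {29, 27, 24, 11, 10}
insert 38 → {38, 29, 27, 24, 11, 10}
serve next job → 38; now {29, 27, 24, 11, 10}
serve next job → 29; now {27, 24, 11, 10}
insert 19 → {27, 24, 19, 11, 10}
serve next job → 27; now {24, 19, 11, 10}
serve next job → 24; now {19, 11, 10}
insert 37 → {37, 19, 11, 10}
serve next job → 37; now {19, 11, 10}
serve next job → 19; now {11, 10}
insert 25 → {25, 11, 10}
serve next job → 25; now {11, 10}
insert 18 → {18, 11, 10}
serve next job → 18; now {11, 10}
serve next job → 11; now {10}
serve next job → 10; now {}
insert 13 → {13}
serve next job → 13; now {}
insert 36 → {36}
insert 16 → {36, 16}
serve next job → 36; now {16}
insert 32 → {32, 16}
insert 15 → {32, 16, 15}
insert 20 → {32, 20, 16, 15}
insert 17 → {32, 20, 17, 16, 15}
insert 30 → {32, 30, 20, 17, 16, 15}

32, 30, 20, 17, 16, 15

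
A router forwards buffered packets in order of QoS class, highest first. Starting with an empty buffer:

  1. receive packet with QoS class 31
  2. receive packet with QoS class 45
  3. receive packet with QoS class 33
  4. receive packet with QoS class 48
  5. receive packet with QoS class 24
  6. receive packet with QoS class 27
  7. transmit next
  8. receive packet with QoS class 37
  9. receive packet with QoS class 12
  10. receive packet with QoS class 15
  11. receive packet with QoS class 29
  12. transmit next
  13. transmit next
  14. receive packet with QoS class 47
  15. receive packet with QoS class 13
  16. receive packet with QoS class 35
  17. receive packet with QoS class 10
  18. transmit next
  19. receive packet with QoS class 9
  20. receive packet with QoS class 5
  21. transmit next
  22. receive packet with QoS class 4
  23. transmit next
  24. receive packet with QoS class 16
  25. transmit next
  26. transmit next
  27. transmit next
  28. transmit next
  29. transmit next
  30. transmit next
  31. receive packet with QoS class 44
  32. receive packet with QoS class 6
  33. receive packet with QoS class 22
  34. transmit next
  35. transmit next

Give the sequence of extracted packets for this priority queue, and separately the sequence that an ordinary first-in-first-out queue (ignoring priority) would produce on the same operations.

priority queue: [48, 45, 37, 47, 35, 33, 31, 29, 27, 24, 16, 15, 44, 22]; FIFO queue: 31 → 45 → 33 → 48 → 24 → 27 → 37 → 12 → 15 → 29 → 47 → 13 → 35 → 10

insert 31 → {31}
insert 45 → {45, 31}
insert 33 → {45, 33, 31}
insert 48 → {48, 45, 33, 31}
insert 24 → {48, 45, 33, 31, 24}
insert 27 → {48, 45, 33, 31, 27, 24}
transmit next → 48; now {45, 33, 31, 27, 24}
insert 37 → {45, 37, 33, 31, 27, 24}
insert 12 → {45, 37, 33, 31, 27, 24, 12}
insert 15 → {45, 37, 33, 31, 27, 24, 15, 12}
insert 29 → {45, 37, 33, 31, 29, 27, 24, 15, 12}
transmit next → 45; now {37, 33, 31, 29, 27, 24, 15, 12}
transmit next → 37; now {33, 31, 29, 27, 24, 15, 12}
insert 47 → {47, 33, 31, 29, 27, 24, 15, 12}
insert 13 → {47, 33, 31, 29, 27, 24, 15, 13, 12}
insert 35 → {47, 35, 33, 31, 29, 27, 24, 15, 13, 12}
insert 10 → {47, 35, 33, 31, 29, 27, 24, 15, 13, 12, 10}
transmit next → 47; now {35, 33, 31, 29, 27, 24, 15, 13, 12, 10}
insert 9 → {35, 33, 31, 29, 27, 24, 15, 13, 12, 10, 9}
insert 5 → {35, 33, 31, 29, 27, 24, 15, 13, 12, 10, 9, 5}
transmit next → 35; now {33, 31, 29, 27, 24, 15, 13, 12, 10, 9, 5}
insert 4 → {33, 31, 29, 27, 24, 15, 13, 12, 10, 9, 5, 4}
transmit next → 33; now {31, 29, 27, 24, 15, 13, 12, 10, 9, 5, 4}
insert 16 → {31, 29, 27, 24, 16, 15, 13, 12, 10, 9, 5, 4}
transmit next → 31; now {29, 27, 24, 16, 15, 13, 12, 10, 9, 5, 4}
transmit next → 29; now {27, 24, 16, 15, 13, 12, 10, 9, 5, 4}
transmit next → 27; now {24, 16, 15, 13, 12, 10, 9, 5, 4}
transmit next → 24; now {16, 15, 13, 12, 10, 9, 5, 4}
transmit next → 16; now {15, 13, 12, 10, 9, 5, 4}
transmit next → 15; now {13, 12, 10, 9, 5, 4}
insert 44 → {44, 13, 12, 10, 9, 5, 4}
insert 6 → {44, 13, 12, 10, 9, 6, 5, 4}
insert 22 → {44, 22, 13, 12, 10, 9, 6, 5, 4}
transmit next → 44; now {22, 13, 12, 10, 9, 6, 5, 4}
transmit next → 22; now {13, 12, 10, 9, 6, 5, 4}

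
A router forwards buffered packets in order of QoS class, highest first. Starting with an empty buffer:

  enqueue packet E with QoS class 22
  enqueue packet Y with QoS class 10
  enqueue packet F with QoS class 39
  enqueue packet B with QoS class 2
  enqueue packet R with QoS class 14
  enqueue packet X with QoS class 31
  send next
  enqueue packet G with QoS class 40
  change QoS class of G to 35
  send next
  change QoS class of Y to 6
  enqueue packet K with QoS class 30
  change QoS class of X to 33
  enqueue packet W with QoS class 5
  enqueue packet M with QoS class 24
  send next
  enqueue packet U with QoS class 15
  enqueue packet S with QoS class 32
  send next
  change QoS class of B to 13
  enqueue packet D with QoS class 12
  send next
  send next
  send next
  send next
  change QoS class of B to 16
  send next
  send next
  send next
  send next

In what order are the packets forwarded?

add E (QoS class 22) → {E:22}
add Y (QoS class 10) → {E:22, Y:10}
add F (QoS class 39) → {F:39, E:22, Y:10}
add B (QoS class 2) → {F:39, E:22, Y:10, B:2}
add R (QoS class 14) → {F:39, E:22, R:14, Y:10, B:2}
add X (QoS class 31) → {F:39, X:31, E:22, R:14, Y:10, B:2}
send next → F; now {X:31, E:22, R:14, Y:10, B:2}
add G (QoS class 40) → {G:40, X:31, E:22, R:14, Y:10, B:2}
update G to QoS class 35 → {G:35, X:31, E:22, R:14, Y:10, B:2}
send next → G; now {X:31, E:22, R:14, Y:10, B:2}
update Y to QoS class 6 → {X:31, E:22, R:14, Y:6, B:2}
add K (QoS class 30) → {X:31, K:30, E:22, R:14, Y:6, B:2}
update X to QoS class 33 → {X:33, K:30, E:22, R:14, Y:6, B:2}
add W (QoS class 5) → {X:33, K:30, E:22, R:14, Y:6, W:5, B:2}
add M (QoS class 24) → {X:33, K:30, M:24, E:22, R:14, Y:6, W:5, B:2}
send next → X; now {K:30, M:24, E:22, R:14, Y:6, W:5, B:2}
add U (QoS class 15) → {K:30, M:24, E:22, U:15, R:14, Y:6, W:5, B:2}
add S (QoS class 32) → {S:32, K:30, M:24, E:22, U:15, R:14, Y:6, W:5, B:2}
send next → S; now {K:30, M:24, E:22, U:15, R:14, Y:6, W:5, B:2}
update B to QoS class 13 → {K:30, M:24, E:22, U:15, R:14, B:13, Y:6, W:5}
add D (QoS class 12) → {K:30, M:24, E:22, U:15, R:14, B:13, D:12, Y:6, W:5}
send next → K; now {M:24, E:22, U:15, R:14, B:13, D:12, Y:6, W:5}
send next → M; now {E:22, U:15, R:14, B:13, D:12, Y:6, W:5}
send next → E; now {U:15, R:14, B:13, D:12, Y:6, W:5}
send next → U; now {R:14, B:13, D:12, Y:6, W:5}
update B to QoS class 16 → {B:16, R:14, D:12, Y:6, W:5}
send next → B; now {R:14, D:12, Y:6, W:5}
send next → R; now {D:12, Y:6, W:5}
send next → D; now {Y:6, W:5}
send next → Y; now {W:5}

[F, G, X, S, K, M, E, U, B, R, D, Y]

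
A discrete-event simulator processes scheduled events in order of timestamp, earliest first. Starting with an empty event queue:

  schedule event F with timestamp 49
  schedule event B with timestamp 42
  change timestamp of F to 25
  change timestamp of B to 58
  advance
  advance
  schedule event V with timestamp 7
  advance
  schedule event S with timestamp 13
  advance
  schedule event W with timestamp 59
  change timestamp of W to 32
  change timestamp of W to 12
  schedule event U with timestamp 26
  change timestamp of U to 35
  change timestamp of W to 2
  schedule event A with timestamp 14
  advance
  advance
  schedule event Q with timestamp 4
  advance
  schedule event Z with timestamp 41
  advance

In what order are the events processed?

F → B → V → S → W → A → Q → U

add F (timestamp 49) → {F:49}
add B (timestamp 42) → {B:42, F:49}
update F to timestamp 25 → {F:25, B:42}
update B to timestamp 58 → {F:25, B:58}
advance → F; now {B:58}
advance → B; now {}
add V (timestamp 7) → {V:7}
advance → V; now {}
add S (timestamp 13) → {S:13}
advance → S; now {}
add W (timestamp 59) → {W:59}
update W to timestamp 32 → {W:32}
update W to timestamp 12 → {W:12}
add U (timestamp 26) → {W:12, U:26}
update U to timestamp 35 → {W:12, U:35}
update W to timestamp 2 → {W:2, U:35}
add A (timestamp 14) → {W:2, A:14, U:35}
advance → W; now {A:14, U:35}
advance → A; now {U:35}
add Q (timestamp 4) → {Q:4, U:35}
advance → Q; now {U:35}
add Z (timestamp 41) → {U:35, Z:41}
advance → U; now {Z:41}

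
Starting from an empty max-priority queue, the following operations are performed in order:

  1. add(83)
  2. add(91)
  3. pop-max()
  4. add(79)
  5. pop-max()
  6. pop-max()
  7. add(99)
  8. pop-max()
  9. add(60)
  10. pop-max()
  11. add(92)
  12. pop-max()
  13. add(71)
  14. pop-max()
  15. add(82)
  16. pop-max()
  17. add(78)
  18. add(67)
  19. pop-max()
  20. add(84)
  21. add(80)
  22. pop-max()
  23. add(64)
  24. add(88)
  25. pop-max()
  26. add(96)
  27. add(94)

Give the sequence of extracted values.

insert 83 → {83}
insert 91 → {91, 83}
pop-max → 91; now {83}
insert 79 → {83, 79}
pop-max → 83; now {79}
pop-max → 79; now {}
insert 99 → {99}
pop-max → 99; now {}
insert 60 → {60}
pop-max → 60; now {}
insert 92 → {92}
pop-max → 92; now {}
insert 71 → {71}
pop-max → 71; now {}
insert 82 → {82}
pop-max → 82; now {}
insert 78 → {78}
insert 67 → {78, 67}
pop-max → 78; now {67}
insert 84 → {84, 67}
insert 80 → {84, 80, 67}
pop-max → 84; now {80, 67}
insert 64 → {80, 67, 64}
insert 88 → {88, 80, 67, 64}
pop-max → 88; now {80, 67, 64}
insert 96 → {96, 80, 67, 64}
insert 94 → {96, 94, 80, 67, 64}

[91, 83, 79, 99, 60, 92, 71, 82, 78, 84, 88]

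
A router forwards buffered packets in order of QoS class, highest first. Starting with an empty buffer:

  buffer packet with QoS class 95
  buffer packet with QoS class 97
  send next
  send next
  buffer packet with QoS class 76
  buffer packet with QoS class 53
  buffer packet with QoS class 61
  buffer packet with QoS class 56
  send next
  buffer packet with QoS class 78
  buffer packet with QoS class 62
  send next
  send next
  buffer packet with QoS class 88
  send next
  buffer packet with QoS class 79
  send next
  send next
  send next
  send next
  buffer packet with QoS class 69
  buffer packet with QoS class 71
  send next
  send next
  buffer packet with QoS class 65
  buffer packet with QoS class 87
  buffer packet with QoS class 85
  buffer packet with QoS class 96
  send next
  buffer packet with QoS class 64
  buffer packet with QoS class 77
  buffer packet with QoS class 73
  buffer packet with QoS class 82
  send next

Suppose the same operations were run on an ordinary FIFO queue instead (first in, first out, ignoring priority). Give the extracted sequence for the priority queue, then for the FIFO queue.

priority queue: [97, 95, 76, 78, 62, 88, 79, 61, 56, 53, 71, 69, 96, 87]; FIFO queue: [95, 97, 76, 53, 61, 56, 78, 62, 88, 79, 69, 71, 65, 87]

insert 95 → {95}
insert 97 → {97, 95}
send next → 97; now {95}
send next → 95; now {}
insert 76 → {76}
insert 53 → {76, 53}
insert 61 → {76, 61, 53}
insert 56 → {76, 61, 56, 53}
send next → 76; now {61, 56, 53}
insert 78 → {78, 61, 56, 53}
insert 62 → {78, 62, 61, 56, 53}
send next → 78; now {62, 61, 56, 53}
send next → 62; now {61, 56, 53}
insert 88 → {88, 61, 56, 53}
send next → 88; now {61, 56, 53}
insert 79 → {79, 61, 56, 53}
send next → 79; now {61, 56, 53}
send next → 61; now {56, 53}
send next → 56; now {53}
send next → 53; now {}
insert 69 → {69}
insert 71 → {71, 69}
send next → 71; now {69}
send next → 69; now {}
insert 65 → {65}
insert 87 → {87, 65}
insert 85 → {87, 85, 65}
insert 96 → {96, 87, 85, 65}
send next → 96; now {87, 85, 65}
insert 64 → {87, 85, 65, 64}
insert 77 → {87, 85, 77, 65, 64}
insert 73 → {87, 85, 77, 73, 65, 64}
insert 82 → {87, 85, 82, 77, 73, 65, 64}
send next → 87; now {85, 82, 77, 73, 65, 64}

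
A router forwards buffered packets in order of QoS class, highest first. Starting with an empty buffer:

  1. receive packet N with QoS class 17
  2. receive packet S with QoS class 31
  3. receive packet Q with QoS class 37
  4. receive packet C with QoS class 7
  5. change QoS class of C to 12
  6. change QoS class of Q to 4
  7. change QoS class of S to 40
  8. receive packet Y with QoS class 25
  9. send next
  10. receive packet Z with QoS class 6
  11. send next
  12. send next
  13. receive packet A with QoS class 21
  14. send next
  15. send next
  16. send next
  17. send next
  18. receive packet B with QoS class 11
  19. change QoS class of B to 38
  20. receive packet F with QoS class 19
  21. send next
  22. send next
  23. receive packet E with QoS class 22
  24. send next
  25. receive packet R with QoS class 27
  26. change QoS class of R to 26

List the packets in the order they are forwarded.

add N (QoS class 17) → {N:17}
add S (QoS class 31) → {S:31, N:17}
add Q (QoS class 37) → {Q:37, S:31, N:17}
add C (QoS class 7) → {Q:37, S:31, N:17, C:7}
update C to QoS class 12 → {Q:37, S:31, N:17, C:12}
update Q to QoS class 4 → {S:31, N:17, C:12, Q:4}
update S to QoS class 40 → {S:40, N:17, C:12, Q:4}
add Y (QoS class 25) → {S:40, Y:25, N:17, C:12, Q:4}
send next → S; now {Y:25, N:17, C:12, Q:4}
add Z (QoS class 6) → {Y:25, N:17, C:12, Z:6, Q:4}
send next → Y; now {N:17, C:12, Z:6, Q:4}
send next → N; now {C:12, Z:6, Q:4}
add A (QoS class 21) → {A:21, C:12, Z:6, Q:4}
send next → A; now {C:12, Z:6, Q:4}
send next → C; now {Z:6, Q:4}
send next → Z; now {Q:4}
send next → Q; now {}
add B (QoS class 11) → {B:11}
update B to QoS class 38 → {B:38}
add F (QoS class 19) → {B:38, F:19}
send next → B; now {F:19}
send next → F; now {}
add E (QoS class 22) → {E:22}
send next → E; now {}
add R (QoS class 27) → {R:27}
update R to QoS class 26 → {R:26}

S, Y, N, A, C, Z, Q, B, F, E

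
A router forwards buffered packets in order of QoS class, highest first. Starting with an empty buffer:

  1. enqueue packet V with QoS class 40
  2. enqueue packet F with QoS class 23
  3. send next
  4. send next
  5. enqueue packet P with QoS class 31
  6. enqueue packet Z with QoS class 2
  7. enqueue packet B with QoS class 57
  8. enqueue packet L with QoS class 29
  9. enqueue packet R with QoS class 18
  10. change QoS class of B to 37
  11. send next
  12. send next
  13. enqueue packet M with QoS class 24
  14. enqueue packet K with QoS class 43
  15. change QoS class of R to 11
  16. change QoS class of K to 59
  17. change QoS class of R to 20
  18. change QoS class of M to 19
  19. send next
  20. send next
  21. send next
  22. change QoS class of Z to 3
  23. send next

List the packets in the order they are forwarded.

add V (QoS class 40) → {V:40}
add F (QoS class 23) → {V:40, F:23}
send next → V; now {F:23}
send next → F; now {}
add P (QoS class 31) → {P:31}
add Z (QoS class 2) → {P:31, Z:2}
add B (QoS class 57) → {B:57, P:31, Z:2}
add L (QoS class 29) → {B:57, P:31, L:29, Z:2}
add R (QoS class 18) → {B:57, P:31, L:29, R:18, Z:2}
update B to QoS class 37 → {B:37, P:31, L:29, R:18, Z:2}
send next → B; now {P:31, L:29, R:18, Z:2}
send next → P; now {L:29, R:18, Z:2}
add M (QoS class 24) → {L:29, M:24, R:18, Z:2}
add K (QoS class 43) → {K:43, L:29, M:24, R:18, Z:2}
update R to QoS class 11 → {K:43, L:29, M:24, R:11, Z:2}
update K to QoS class 59 → {K:59, L:29, M:24, R:11, Z:2}
update R to QoS class 20 → {K:59, L:29, M:24, R:20, Z:2}
update M to QoS class 19 → {K:59, L:29, R:20, M:19, Z:2}
send next → K; now {L:29, R:20, M:19, Z:2}
send next → L; now {R:20, M:19, Z:2}
send next → R; now {M:19, Z:2}
update Z to QoS class 3 → {M:19, Z:3}
send next → M; now {Z:3}

V, F, B, P, K, L, R, M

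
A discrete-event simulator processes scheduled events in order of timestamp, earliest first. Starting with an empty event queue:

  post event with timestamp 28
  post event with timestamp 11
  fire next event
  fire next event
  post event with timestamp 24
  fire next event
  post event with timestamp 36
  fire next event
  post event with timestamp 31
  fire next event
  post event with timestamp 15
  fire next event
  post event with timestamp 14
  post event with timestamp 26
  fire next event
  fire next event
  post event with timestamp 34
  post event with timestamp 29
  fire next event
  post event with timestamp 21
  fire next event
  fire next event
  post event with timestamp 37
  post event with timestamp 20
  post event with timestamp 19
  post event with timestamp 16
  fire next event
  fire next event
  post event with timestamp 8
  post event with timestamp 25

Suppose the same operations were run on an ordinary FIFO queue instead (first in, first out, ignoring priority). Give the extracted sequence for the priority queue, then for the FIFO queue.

insert 28 → {28}
insert 11 → {11, 28}
fire next event → 11; now {28}
fire next event → 28; now {}
insert 24 → {24}
fire next event → 24; now {}
insert 36 → {36}
fire next event → 36; now {}
insert 31 → {31}
fire next event → 31; now {}
insert 15 → {15}
fire next event → 15; now {}
insert 14 → {14}
insert 26 → {14, 26}
fire next event → 14; now {26}
fire next event → 26; now {}
insert 34 → {34}
insert 29 → {29, 34}
fire next event → 29; now {34}
insert 21 → {21, 34}
fire next event → 21; now {34}
fire next event → 34; now {}
insert 37 → {37}
insert 20 → {20, 37}
insert 19 → {19, 20, 37}
insert 16 → {16, 19, 20, 37}
fire next event → 16; now {19, 20, 37}
fire next event → 19; now {20, 37}
insert 8 → {8, 20, 37}
insert 25 → {8, 20, 25, 37}

priority queue: 11, 28, 24, 36, 31, 15, 14, 26, 29, 21, 34, 16, 19; FIFO queue: 28 → 11 → 24 → 36 → 31 → 15 → 14 → 26 → 34 → 29 → 21 → 37 → 20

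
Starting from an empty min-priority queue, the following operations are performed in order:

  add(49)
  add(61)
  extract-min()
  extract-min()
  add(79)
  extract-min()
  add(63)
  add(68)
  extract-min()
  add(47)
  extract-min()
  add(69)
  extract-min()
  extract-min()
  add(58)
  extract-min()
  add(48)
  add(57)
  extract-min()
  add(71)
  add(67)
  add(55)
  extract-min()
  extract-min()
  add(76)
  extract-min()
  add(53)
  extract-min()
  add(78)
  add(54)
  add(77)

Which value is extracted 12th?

insert 49 → {49}
insert 61 → {49, 61}
extract-min → 49; now {61}
extract-min → 61; now {}
insert 79 → {79}
extract-min → 79; now {}
insert 63 → {63}
insert 68 → {63, 68}
extract-min → 63; now {68}
insert 47 → {47, 68}
extract-min → 47; now {68}
insert 69 → {68, 69}
extract-min → 68; now {69}
extract-min → 69; now {}
insert 58 → {58}
extract-min → 58; now {}
insert 48 → {48}
insert 57 → {48, 57}
extract-min → 48; now {57}
insert 71 → {57, 71}
insert 67 → {57, 67, 71}
insert 55 → {55, 57, 67, 71}
extract-min → 55; now {57, 67, 71}
extract-min → 57; now {67, 71}
insert 76 → {67, 71, 76}
extract-min → 67; now {71, 76}
insert 53 → {53, 71, 76}
extract-min → 53; now {71, 76}
insert 78 → {71, 76, 78}
insert 54 → {54, 71, 76, 78}
insert 77 → {54, 71, 76, 77, 78}

67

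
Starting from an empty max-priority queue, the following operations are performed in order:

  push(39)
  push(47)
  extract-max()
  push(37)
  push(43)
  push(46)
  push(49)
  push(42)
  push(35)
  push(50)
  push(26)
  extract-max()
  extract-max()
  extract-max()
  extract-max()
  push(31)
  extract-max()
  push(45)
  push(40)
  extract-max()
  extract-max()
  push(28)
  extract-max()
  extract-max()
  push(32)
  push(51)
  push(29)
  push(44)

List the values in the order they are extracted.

[47, 50, 49, 46, 43, 42, 45, 40, 39, 37]

insert 39 → {39}
insert 47 → {47, 39}
extract-max → 47; now {39}
insert 37 → {39, 37}
insert 43 → {43, 39, 37}
insert 46 → {46, 43, 39, 37}
insert 49 → {49, 46, 43, 39, 37}
insert 42 → {49, 46, 43, 42, 39, 37}
insert 35 → {49, 46, 43, 42, 39, 37, 35}
insert 50 → {50, 49, 46, 43, 42, 39, 37, 35}
insert 26 → {50, 49, 46, 43, 42, 39, 37, 35, 26}
extract-max → 50; now {49, 46, 43, 42, 39, 37, 35, 26}
extract-max → 49; now {46, 43, 42, 39, 37, 35, 26}
extract-max → 46; now {43, 42, 39, 37, 35, 26}
extract-max → 43; now {42, 39, 37, 35, 26}
insert 31 → {42, 39, 37, 35, 31, 26}
extract-max → 42; now {39, 37, 35, 31, 26}
insert 45 → {45, 39, 37, 35, 31, 26}
insert 40 → {45, 40, 39, 37, 35, 31, 26}
extract-max → 45; now {40, 39, 37, 35, 31, 26}
extract-max → 40; now {39, 37, 35, 31, 26}
insert 28 → {39, 37, 35, 31, 28, 26}
extract-max → 39; now {37, 35, 31, 28, 26}
extract-max → 37; now {35, 31, 28, 26}
insert 32 → {35, 32, 31, 28, 26}
insert 51 → {51, 35, 32, 31, 28, 26}
insert 29 → {51, 35, 32, 31, 29, 28, 26}
insert 44 → {51, 44, 35, 32, 31, 29, 28, 26}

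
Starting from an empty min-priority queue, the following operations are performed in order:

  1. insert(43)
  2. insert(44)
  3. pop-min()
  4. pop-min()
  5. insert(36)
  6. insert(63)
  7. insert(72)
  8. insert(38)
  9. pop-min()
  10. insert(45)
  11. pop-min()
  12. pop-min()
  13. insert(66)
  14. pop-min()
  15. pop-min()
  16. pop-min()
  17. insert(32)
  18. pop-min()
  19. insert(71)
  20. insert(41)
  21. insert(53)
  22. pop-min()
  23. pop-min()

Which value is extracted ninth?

insert 43 → {43}
insert 44 → {43, 44}
pop-min → 43; now {44}
pop-min → 44; now {}
insert 36 → {36}
insert 63 → {36, 63}
insert 72 → {36, 63, 72}
insert 38 → {36, 38, 63, 72}
pop-min → 36; now {38, 63, 72}
insert 45 → {38, 45, 63, 72}
pop-min → 38; now {45, 63, 72}
pop-min → 45; now {63, 72}
insert 66 → {63, 66, 72}
pop-min → 63; now {66, 72}
pop-min → 66; now {72}
pop-min → 72; now {}
insert 32 → {32}
pop-min → 32; now {}
insert 71 → {71}
insert 41 → {41, 71}
insert 53 → {41, 53, 71}
pop-min → 41; now {53, 71}
pop-min → 53; now {71}

32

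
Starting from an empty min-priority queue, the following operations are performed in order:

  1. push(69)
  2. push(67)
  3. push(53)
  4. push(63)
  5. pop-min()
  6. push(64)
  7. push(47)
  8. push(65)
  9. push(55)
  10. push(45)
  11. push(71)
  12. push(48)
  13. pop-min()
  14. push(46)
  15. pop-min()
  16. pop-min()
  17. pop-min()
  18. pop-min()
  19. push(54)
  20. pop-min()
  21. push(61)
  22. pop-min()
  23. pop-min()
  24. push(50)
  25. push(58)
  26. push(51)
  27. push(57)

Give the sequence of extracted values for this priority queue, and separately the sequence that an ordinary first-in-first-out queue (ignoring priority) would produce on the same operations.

insert 69 → {69}
insert 67 → {67, 69}
insert 53 → {53, 67, 69}
insert 63 → {53, 63, 67, 69}
pop-min → 53; now {63, 67, 69}
insert 64 → {63, 64, 67, 69}
insert 47 → {47, 63, 64, 67, 69}
insert 65 → {47, 63, 64, 65, 67, 69}
insert 55 → {47, 55, 63, 64, 65, 67, 69}
insert 45 → {45, 47, 55, 63, 64, 65, 67, 69}
insert 71 → {45, 47, 55, 63, 64, 65, 67, 69, 71}
insert 48 → {45, 47, 48, 55, 63, 64, 65, 67, 69, 71}
pop-min → 45; now {47, 48, 55, 63, 64, 65, 67, 69, 71}
insert 46 → {46, 47, 48, 55, 63, 64, 65, 67, 69, 71}
pop-min → 46; now {47, 48, 55, 63, 64, 65, 67, 69, 71}
pop-min → 47; now {48, 55, 63, 64, 65, 67, 69, 71}
pop-min → 48; now {55, 63, 64, 65, 67, 69, 71}
pop-min → 55; now {63, 64, 65, 67, 69, 71}
insert 54 → {54, 63, 64, 65, 67, 69, 71}
pop-min → 54; now {63, 64, 65, 67, 69, 71}
insert 61 → {61, 63, 64, 65, 67, 69, 71}
pop-min → 61; now {63, 64, 65, 67, 69, 71}
pop-min → 63; now {64, 65, 67, 69, 71}
insert 50 → {50, 64, 65, 67, 69, 71}
insert 58 → {50, 58, 64, 65, 67, 69, 71}
insert 51 → {50, 51, 58, 64, 65, 67, 69, 71}
insert 57 → {50, 51, 57, 58, 64, 65, 67, 69, 71}

priority queue: [53, 45, 46, 47, 48, 55, 54, 61, 63]; FIFO queue: 69 → 67 → 53 → 63 → 64 → 47 → 65 → 55 → 45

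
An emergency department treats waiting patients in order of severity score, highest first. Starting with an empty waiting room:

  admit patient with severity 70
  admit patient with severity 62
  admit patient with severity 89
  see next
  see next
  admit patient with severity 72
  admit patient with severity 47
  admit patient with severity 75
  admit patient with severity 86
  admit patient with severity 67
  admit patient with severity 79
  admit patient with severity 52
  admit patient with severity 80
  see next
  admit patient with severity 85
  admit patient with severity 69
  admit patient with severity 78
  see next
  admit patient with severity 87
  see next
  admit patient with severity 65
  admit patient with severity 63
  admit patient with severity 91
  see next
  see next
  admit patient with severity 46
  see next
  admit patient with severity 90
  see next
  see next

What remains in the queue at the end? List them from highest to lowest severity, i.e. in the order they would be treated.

insert 70 → {70}
insert 62 → {70, 62}
insert 89 → {89, 70, 62}
see next → 89; now {70, 62}
see next → 70; now {62}
insert 72 → {72, 62}
insert 47 → {72, 62, 47}
insert 75 → {75, 72, 62, 47}
insert 86 → {86, 75, 72, 62, 47}
insert 67 → {86, 75, 72, 67, 62, 47}
insert 79 → {86, 79, 75, 72, 67, 62, 47}
insert 52 → {86, 79, 75, 72, 67, 62, 52, 47}
insert 80 → {86, 80, 79, 75, 72, 67, 62, 52, 47}
see next → 86; now {80, 79, 75, 72, 67, 62, 52, 47}
insert 85 → {85, 80, 79, 75, 72, 67, 62, 52, 47}
insert 69 → {85, 80, 79, 75, 72, 69, 67, 62, 52, 47}
insert 78 → {85, 80, 79, 78, 75, 72, 69, 67, 62, 52, 47}
see next → 85; now {80, 79, 78, 75, 72, 69, 67, 62, 52, 47}
insert 87 → {87, 80, 79, 78, 75, 72, 69, 67, 62, 52, 47}
see next → 87; now {80, 79, 78, 75, 72, 69, 67, 62, 52, 47}
insert 65 → {80, 79, 78, 75, 72, 69, 67, 65, 62, 52, 47}
insert 63 → {80, 79, 78, 75, 72, 69, 67, 65, 63, 62, 52, 47}
insert 91 → {91, 80, 79, 78, 75, 72, 69, 67, 65, 63, 62, 52, 47}
see next → 91; now {80, 79, 78, 75, 72, 69, 67, 65, 63, 62, 52, 47}
see next → 80; now {79, 78, 75, 72, 69, 67, 65, 63, 62, 52, 47}
insert 46 → {79, 78, 75, 72, 69, 67, 65, 63, 62, 52, 47, 46}
see next → 79; now {78, 75, 72, 69, 67, 65, 63, 62, 52, 47, 46}
insert 90 → {90, 78, 75, 72, 69, 67, 65, 63, 62, 52, 47, 46}
see next → 90; now {78, 75, 72, 69, 67, 65, 63, 62, 52, 47, 46}
see next → 78; now {75, 72, 69, 67, 65, 63, 62, 52, 47, 46}

75 → 72 → 69 → 67 → 65 → 63 → 62 → 52 → 47 → 46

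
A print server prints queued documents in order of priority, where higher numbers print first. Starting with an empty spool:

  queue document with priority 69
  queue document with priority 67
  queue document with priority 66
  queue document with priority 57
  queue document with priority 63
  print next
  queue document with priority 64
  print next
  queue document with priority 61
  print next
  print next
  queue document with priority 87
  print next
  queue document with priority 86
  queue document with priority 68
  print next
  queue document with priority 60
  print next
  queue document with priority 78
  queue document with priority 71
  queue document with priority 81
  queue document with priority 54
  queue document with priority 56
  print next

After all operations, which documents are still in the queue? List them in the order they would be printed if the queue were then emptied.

insert 69 → {69}
insert 67 → {69, 67}
insert 66 → {69, 67, 66}
insert 57 → {69, 67, 66, 57}
insert 63 → {69, 67, 66, 63, 57}
print next → 69; now {67, 66, 63, 57}
insert 64 → {67, 66, 64, 63, 57}
print next → 67; now {66, 64, 63, 57}
insert 61 → {66, 64, 63, 61, 57}
print next → 66; now {64, 63, 61, 57}
print next → 64; now {63, 61, 57}
insert 87 → {87, 63, 61, 57}
print next → 87; now {63, 61, 57}
insert 86 → {86, 63, 61, 57}
insert 68 → {86, 68, 63, 61, 57}
print next → 86; now {68, 63, 61, 57}
insert 60 → {68, 63, 61, 60, 57}
print next → 68; now {63, 61, 60, 57}
insert 78 → {78, 63, 61, 60, 57}
insert 71 → {78, 71, 63, 61, 60, 57}
insert 81 → {81, 78, 71, 63, 61, 60, 57}
insert 54 → {81, 78, 71, 63, 61, 60, 57, 54}
insert 56 → {81, 78, 71, 63, 61, 60, 57, 56, 54}
print next → 81; now {78, 71, 63, 61, 60, 57, 56, 54}

78, 71, 63, 61, 60, 57, 56, 54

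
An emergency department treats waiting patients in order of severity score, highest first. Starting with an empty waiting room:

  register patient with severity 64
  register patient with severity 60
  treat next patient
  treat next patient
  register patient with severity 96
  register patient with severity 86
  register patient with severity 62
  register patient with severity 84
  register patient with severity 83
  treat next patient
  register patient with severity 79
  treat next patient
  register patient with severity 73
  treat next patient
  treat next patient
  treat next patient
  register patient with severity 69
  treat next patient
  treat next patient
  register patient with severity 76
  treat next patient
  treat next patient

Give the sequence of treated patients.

insert 64 → {64}
insert 60 → {64, 60}
treat next patient → 64; now {60}
treat next patient → 60; now {}
insert 96 → {96}
insert 86 → {96, 86}
insert 62 → {96, 86, 62}
insert 84 → {96, 86, 84, 62}
insert 83 → {96, 86, 84, 83, 62}
treat next patient → 96; now {86, 84, 83, 62}
insert 79 → {86, 84, 83, 79, 62}
treat next patient → 86; now {84, 83, 79, 62}
insert 73 → {84, 83, 79, 73, 62}
treat next patient → 84; now {83, 79, 73, 62}
treat next patient → 83; now {79, 73, 62}
treat next patient → 79; now {73, 62}
insert 69 → {73, 69, 62}
treat next patient → 73; now {69, 62}
treat next patient → 69; now {62}
insert 76 → {76, 62}
treat next patient → 76; now {62}
treat next patient → 62; now {}

[64, 60, 96, 86, 84, 83, 79, 73, 69, 76, 62]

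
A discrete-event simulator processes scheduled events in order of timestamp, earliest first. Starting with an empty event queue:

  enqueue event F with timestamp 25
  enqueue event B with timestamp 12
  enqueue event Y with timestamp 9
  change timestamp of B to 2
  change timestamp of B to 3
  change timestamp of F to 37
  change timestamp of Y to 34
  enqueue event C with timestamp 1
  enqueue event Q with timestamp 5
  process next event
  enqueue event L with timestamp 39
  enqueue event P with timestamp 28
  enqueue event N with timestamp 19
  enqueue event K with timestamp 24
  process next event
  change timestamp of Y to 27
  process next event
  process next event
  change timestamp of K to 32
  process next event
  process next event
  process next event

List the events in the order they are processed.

[C, B, Q, N, Y, P, K]

add F (timestamp 25) → {F:25}
add B (timestamp 12) → {B:12, F:25}
add Y (timestamp 9) → {Y:9, B:12, F:25}
update B to timestamp 2 → {B:2, Y:9, F:25}
update B to timestamp 3 → {B:3, Y:9, F:25}
update F to timestamp 37 → {B:3, Y:9, F:37}
update Y to timestamp 34 → {B:3, Y:34, F:37}
add C (timestamp 1) → {C:1, B:3, Y:34, F:37}
add Q (timestamp 5) → {C:1, B:3, Q:5, Y:34, F:37}
process next event → C; now {B:3, Q:5, Y:34, F:37}
add L (timestamp 39) → {B:3, Q:5, Y:34, F:37, L:39}
add P (timestamp 28) → {B:3, Q:5, P:28, Y:34, F:37, L:39}
add N (timestamp 19) → {B:3, Q:5, N:19, P:28, Y:34, F:37, L:39}
add K (timestamp 24) → {B:3, Q:5, N:19, K:24, P:28, Y:34, F:37, L:39}
process next event → B; now {Q:5, N:19, K:24, P:28, Y:34, F:37, L:39}
update Y to timestamp 27 → {Q:5, N:19, K:24, Y:27, P:28, F:37, L:39}
process next event → Q; now {N:19, K:24, Y:27, P:28, F:37, L:39}
process next event → N; now {K:24, Y:27, P:28, F:37, L:39}
update K to timestamp 32 → {Y:27, P:28, K:32, F:37, L:39}
process next event → Y; now {P:28, K:32, F:37, L:39}
process next event → P; now {K:32, F:37, L:39}
process next event → K; now {F:37, L:39}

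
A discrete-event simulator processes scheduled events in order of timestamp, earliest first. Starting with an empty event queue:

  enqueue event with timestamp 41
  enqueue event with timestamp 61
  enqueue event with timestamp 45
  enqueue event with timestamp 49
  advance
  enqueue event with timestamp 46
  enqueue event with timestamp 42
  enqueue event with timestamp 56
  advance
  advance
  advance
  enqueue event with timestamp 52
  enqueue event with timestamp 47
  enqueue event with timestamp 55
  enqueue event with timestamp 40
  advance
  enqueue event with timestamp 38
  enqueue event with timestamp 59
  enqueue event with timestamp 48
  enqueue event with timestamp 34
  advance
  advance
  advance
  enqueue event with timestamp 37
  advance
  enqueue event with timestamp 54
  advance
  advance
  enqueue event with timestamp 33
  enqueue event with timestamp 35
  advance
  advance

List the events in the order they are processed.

[41, 42, 45, 46, 40, 34, 38, 47, 37, 48, 49, 33, 35]

insert 41 → {41}
insert 61 → {41, 61}
insert 45 → {41, 45, 61}
insert 49 → {41, 45, 49, 61}
advance → 41; now {45, 49, 61}
insert 46 → {45, 46, 49, 61}
insert 42 → {42, 45, 46, 49, 61}
insert 56 → {42, 45, 46, 49, 56, 61}
advance → 42; now {45, 46, 49, 56, 61}
advance → 45; now {46, 49, 56, 61}
advance → 46; now {49, 56, 61}
insert 52 → {49, 52, 56, 61}
insert 47 → {47, 49, 52, 56, 61}
insert 55 → {47, 49, 52, 55, 56, 61}
insert 40 → {40, 47, 49, 52, 55, 56, 61}
advance → 40; now {47, 49, 52, 55, 56, 61}
insert 38 → {38, 47, 49, 52, 55, 56, 61}
insert 59 → {38, 47, 49, 52, 55, 56, 59, 61}
insert 48 → {38, 47, 48, 49, 52, 55, 56, 59, 61}
insert 34 → {34, 38, 47, 48, 49, 52, 55, 56, 59, 61}
advance → 34; now {38, 47, 48, 49, 52, 55, 56, 59, 61}
advance → 38; now {47, 48, 49, 52, 55, 56, 59, 61}
advance → 47; now {48, 49, 52, 55, 56, 59, 61}
insert 37 → {37, 48, 49, 52, 55, 56, 59, 61}
advance → 37; now {48, 49, 52, 55, 56, 59, 61}
insert 54 → {48, 49, 52, 54, 55, 56, 59, 61}
advance → 48; now {49, 52, 54, 55, 56, 59, 61}
advance → 49; now {52, 54, 55, 56, 59, 61}
insert 33 → {33, 52, 54, 55, 56, 59, 61}
insert 35 → {33, 35, 52, 54, 55, 56, 59, 61}
advance → 33; now {35, 52, 54, 55, 56, 59, 61}
advance → 35; now {52, 54, 55, 56, 59, 61}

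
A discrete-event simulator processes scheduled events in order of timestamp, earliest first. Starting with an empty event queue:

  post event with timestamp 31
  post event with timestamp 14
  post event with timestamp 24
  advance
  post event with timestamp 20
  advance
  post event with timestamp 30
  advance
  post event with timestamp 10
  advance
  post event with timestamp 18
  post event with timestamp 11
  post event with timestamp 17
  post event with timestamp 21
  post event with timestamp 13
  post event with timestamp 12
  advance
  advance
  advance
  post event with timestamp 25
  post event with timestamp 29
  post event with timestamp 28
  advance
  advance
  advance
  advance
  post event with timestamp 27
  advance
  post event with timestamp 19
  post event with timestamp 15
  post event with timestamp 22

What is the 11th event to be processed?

25

insert 31 → {31}
insert 14 → {14, 31}
insert 24 → {14, 24, 31}
advance → 14; now {24, 31}
insert 20 → {20, 24, 31}
advance → 20; now {24, 31}
insert 30 → {24, 30, 31}
advance → 24; now {30, 31}
insert 10 → {10, 30, 31}
advance → 10; now {30, 31}
insert 18 → {18, 30, 31}
insert 11 → {11, 18, 30, 31}
insert 17 → {11, 17, 18, 30, 31}
insert 21 → {11, 17, 18, 21, 30, 31}
insert 13 → {11, 13, 17, 18, 21, 30, 31}
insert 12 → {11, 12, 13, 17, 18, 21, 30, 31}
advance → 11; now {12, 13, 17, 18, 21, 30, 31}
advance → 12; now {13, 17, 18, 21, 30, 31}
advance → 13; now {17, 18, 21, 30, 31}
insert 25 → {17, 18, 21, 25, 30, 31}
insert 29 → {17, 18, 21, 25, 29, 30, 31}
insert 28 → {17, 18, 21, 25, 28, 29, 30, 31}
advance → 17; now {18, 21, 25, 28, 29, 30, 31}
advance → 18; now {21, 25, 28, 29, 30, 31}
advance → 21; now {25, 28, 29, 30, 31}
advance → 25; now {28, 29, 30, 31}
insert 27 → {27, 28, 29, 30, 31}
advance → 27; now {28, 29, 30, 31}
insert 19 → {19, 28, 29, 30, 31}
insert 15 → {15, 19, 28, 29, 30, 31}
insert 22 → {15, 19, 22, 28, 29, 30, 31}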